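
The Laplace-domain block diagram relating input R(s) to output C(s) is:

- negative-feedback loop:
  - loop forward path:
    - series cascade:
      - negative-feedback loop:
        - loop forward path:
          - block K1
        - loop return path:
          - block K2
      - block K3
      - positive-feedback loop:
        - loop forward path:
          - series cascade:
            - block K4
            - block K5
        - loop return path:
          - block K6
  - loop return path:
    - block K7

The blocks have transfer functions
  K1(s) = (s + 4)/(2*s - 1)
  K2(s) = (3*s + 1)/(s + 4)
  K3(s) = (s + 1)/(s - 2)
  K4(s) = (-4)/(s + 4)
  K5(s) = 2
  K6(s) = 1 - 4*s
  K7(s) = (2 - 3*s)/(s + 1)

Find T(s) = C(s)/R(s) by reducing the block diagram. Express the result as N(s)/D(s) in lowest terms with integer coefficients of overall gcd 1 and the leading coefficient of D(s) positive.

Answer: (8*s^2 + 40*s + 32)/(155*s^3 - 394*s^2 + 40*s + 64)

Working:
(1) collapse the loop (K1 forward, K2 return) gives (s + 4)/(5*s)
(2) combine K4, K5 in series gives (-8)/(s + 4)
(3) reduce the feedback loop with forward (K4*K5) and return K6 gives 8/(31*s - 12)
(4) series reduction of [K1/(1+K1*K2)], K3, [(K4*K5)/(1-(K4*K5)*K6)] gives (8*s^2 + 40*s + 32)/(155*s^3 - 370*s^2 + 120*s)
(5) apply the feedback formula to ([K1/(1+K1*K2)]*K3*[(K4*K5)/(1-(K4*K5)*K6)]), K7, giving the overall T(s)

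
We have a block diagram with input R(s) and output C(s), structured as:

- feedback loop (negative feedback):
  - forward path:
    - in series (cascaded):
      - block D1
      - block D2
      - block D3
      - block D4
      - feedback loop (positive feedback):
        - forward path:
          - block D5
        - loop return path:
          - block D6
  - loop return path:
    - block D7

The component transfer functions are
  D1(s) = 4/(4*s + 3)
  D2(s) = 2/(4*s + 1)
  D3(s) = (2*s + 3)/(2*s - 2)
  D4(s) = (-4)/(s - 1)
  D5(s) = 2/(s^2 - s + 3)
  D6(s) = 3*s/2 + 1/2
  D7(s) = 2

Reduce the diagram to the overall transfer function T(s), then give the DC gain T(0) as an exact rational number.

1. feedback reduction of D5, D6 = 2/(s^2 - 4*s + 2)
2. multiply D1, D2, D3, D4, [D5/(1-D5*D6)] (series) = (-64*s - 96)/(16*s^6 - 80*s^5 + 83*s^4 + 30*s^3 - 63*s^2 + 8*s + 6)
3. collapse the loop ((D1*D2*D3*D4*[D5/(1-D5*D6)]) forward, D7 return) = (-64*s - 96)/(16*s^6 - 80*s^5 + 83*s^4 + 30*s^3 - 63*s^2 - 120*s - 186)
The step-3 result is T(s). Setting s = 0: T(0) = -96/(-186) = 16/31.

Answer: 16/31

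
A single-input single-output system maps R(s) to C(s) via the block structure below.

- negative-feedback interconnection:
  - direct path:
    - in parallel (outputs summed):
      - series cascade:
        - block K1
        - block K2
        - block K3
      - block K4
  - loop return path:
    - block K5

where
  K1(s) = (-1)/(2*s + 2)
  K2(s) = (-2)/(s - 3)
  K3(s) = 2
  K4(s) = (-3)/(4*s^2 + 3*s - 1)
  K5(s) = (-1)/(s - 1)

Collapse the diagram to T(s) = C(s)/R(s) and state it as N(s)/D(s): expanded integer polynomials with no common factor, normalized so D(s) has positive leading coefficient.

Step 1: reduce the series chain K1, K2, K3, giving 2/(s^2 - 2*s - 3)
Step 2: combine (K1*K2*K3), K4 in parallel, giving (5*s + 7)/(4*s^3 - 9*s^2 - 10*s + 3)
Step 3: reduce the feedback loop with forward ((K1*K2*K3)+K4) and return K5 - this is the overall T(s), already in the required normalized form

Therefore the answer is (5*s^2 + 2*s - 7)/(4*s^4 - 13*s^3 - s^2 + 8*s - 10).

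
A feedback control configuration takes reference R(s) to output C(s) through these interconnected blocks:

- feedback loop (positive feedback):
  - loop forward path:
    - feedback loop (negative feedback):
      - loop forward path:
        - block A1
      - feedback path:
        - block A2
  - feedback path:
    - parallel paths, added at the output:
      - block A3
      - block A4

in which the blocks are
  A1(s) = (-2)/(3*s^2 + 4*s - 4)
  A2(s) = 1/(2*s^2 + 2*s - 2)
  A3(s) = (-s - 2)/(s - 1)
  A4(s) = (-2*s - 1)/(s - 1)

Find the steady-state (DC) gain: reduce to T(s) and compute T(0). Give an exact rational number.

(1) apply the feedback formula to A1, A2, giving (-2*s^2 - 2*s + 2)/(3*s^4 + 7*s^3 - 3*s^2 - 8*s + 3)
(2) combine A3, A4 in parallel, giving (-3*s - 3)/(s - 1)
(3) close the feedback loop around [A1/(1+A1*A2)], (A3+A4), giving (-2*s^3 + 4*s - 2)/(3*s^5 + 4*s^4 - 16*s^3 - 17*s^2 + 11*s + 3)
The step-3 result is T(s). Setting s = 0: T(0) = -2/3.

Therefore the answer is -2/3.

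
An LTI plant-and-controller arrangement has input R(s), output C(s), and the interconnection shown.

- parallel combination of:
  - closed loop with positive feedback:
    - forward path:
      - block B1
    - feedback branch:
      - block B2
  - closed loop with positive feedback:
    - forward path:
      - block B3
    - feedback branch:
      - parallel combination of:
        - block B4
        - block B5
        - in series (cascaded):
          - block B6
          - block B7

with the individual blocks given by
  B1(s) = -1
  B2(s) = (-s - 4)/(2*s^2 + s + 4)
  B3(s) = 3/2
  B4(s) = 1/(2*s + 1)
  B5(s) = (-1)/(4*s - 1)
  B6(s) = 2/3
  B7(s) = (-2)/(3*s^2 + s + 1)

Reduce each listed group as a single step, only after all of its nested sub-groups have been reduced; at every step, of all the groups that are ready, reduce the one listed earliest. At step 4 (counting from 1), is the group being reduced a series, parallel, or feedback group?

Answer: feedback

Working:
Step 1. reduce the feedback loop with forward B1 and return B2
Step 2. combine B6, B7 in series
Step 3. parallel reduction of B4, B5, (B6*B7)
Step 4. reduce the feedback loop with forward B3 and return (B4+B5+(B6*B7))
Step 5. sum the parallel branches [B1/(1-B1*B2)], [B3/(1-B3*(B4+B5+(B6*B7)))]
Step 4 collapses a feedback group.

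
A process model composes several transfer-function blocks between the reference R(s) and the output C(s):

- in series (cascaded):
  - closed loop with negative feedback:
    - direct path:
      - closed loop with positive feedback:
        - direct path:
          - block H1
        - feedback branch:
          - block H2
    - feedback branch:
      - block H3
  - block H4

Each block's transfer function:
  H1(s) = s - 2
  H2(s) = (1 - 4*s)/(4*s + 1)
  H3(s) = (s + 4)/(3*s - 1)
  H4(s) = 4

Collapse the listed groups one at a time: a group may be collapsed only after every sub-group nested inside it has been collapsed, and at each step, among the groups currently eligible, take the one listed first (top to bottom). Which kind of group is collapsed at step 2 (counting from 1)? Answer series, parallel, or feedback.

[1] close the feedback loop around H1, H2
[2] reduce the feedback loop with forward [H1/(1-H1*H2)] and return H3
[3] cascade [[H1/(1-H1*H2)]/(1+[H1/(1-H1*H2)]*H3)], H4
At step 2 the group reduced is feedback.

Answer: feedback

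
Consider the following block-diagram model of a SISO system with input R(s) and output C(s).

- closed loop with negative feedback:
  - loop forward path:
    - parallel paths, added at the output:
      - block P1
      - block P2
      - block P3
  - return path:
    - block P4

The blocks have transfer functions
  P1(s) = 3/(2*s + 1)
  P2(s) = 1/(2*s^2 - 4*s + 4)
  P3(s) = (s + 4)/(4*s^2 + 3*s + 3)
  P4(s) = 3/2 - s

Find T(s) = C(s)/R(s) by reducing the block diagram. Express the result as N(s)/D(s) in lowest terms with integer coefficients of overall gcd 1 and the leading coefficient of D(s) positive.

First reduce the diagram to T(s).

[1] parallel reduction of P1, P2, P3; result (28*s^4 - 12*s^3 + 20*s^2 + 29*s + 55)/(16*s^5 - 12*s^4 + 10*s^3 + 10*s^2 + 24*s + 12)
[2] close the feedback loop around (P1+P2+P3), P4, giving the overall T(s)

Answer: (-56*s^4 + 24*s^3 - 40*s^2 - 58*s - 110)/(24*s^5 - 84*s^4 + 56*s^3 - 22*s^2 - 25*s - 189)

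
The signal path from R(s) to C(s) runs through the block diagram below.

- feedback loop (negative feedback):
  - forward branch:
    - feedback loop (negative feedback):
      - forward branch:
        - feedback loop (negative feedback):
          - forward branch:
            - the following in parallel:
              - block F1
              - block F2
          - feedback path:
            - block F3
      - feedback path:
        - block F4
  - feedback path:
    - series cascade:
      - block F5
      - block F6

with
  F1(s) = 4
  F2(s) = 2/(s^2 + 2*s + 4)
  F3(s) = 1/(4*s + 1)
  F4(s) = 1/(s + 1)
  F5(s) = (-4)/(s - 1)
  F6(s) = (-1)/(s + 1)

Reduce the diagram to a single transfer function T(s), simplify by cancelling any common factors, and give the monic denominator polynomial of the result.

1. parallel reduction of F1, F2 gives (4*s^2 + 8*s + 18)/(s^2 + 2*s + 4)
2. reduce the feedback loop with forward (F1+F2) and return F3 gives (16*s^3 + 36*s^2 + 80*s + 18)/(4*s^3 + 13*s^2 + 26*s + 22)
3. feedback reduction of [(F1+F2)/(1+(F1+F2)*F3)], F4 gives (16*s^4 + 52*s^3 + 116*s^2 + 98*s + 18)/(4*s^4 + 33*s^3 + 75*s^2 + 128*s + 40)
4. reduce the series chain F5, F6 gives 4/(s^2 - 1)
5. collapse the loop ([[(F1+F2)/(1+(F1+F2)*F3)]/(1+[(F1+F2)/(1+(F1+F2)*F3)]*F4)] forward, (F5*F6) return) gives (16*s^5 + 36*s^4 + 64*s^3 - 18*s^2 - 80*s - 18)/(4*s^5 + 29*s^4 + 106*s^3 + 197*s^2 + 232*s + 32)
Step 5 gives the fully reduced T(s), with no common factor left to cancel. The denominator's leading coefficient is 4, so divide each of its coefficients by 4 to get the monic form.

Final answer: s^5 + 29*s^4/4 + 53*s^3/2 + 197*s^2/4 + 58*s + 8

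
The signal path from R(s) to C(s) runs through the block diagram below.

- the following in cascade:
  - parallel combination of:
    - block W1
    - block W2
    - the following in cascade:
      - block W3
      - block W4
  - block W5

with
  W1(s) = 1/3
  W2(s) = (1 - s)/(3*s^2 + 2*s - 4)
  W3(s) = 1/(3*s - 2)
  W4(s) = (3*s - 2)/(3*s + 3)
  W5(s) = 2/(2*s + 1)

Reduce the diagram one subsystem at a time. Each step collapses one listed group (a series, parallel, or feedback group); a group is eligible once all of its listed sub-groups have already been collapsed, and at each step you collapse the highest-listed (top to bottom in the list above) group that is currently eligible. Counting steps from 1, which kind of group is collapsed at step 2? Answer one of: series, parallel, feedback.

Reducing step by step:

Step 1 - series reduction of W3, W4
Step 2 - parallel reduction of W1, W2, (W3*W4)
Step 3 - series reduction of (W1+W2+(W3*W4)), W5
At step 2 the group reduced is parallel.

Answer: parallel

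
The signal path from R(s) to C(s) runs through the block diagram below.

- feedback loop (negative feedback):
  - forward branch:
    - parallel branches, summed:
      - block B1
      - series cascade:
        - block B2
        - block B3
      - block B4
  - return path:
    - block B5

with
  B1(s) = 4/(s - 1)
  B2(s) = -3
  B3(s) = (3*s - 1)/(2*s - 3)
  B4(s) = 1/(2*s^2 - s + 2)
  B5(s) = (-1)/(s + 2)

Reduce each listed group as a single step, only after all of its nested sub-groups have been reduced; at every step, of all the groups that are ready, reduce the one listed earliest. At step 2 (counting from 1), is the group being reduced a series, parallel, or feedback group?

Step 1: cascade B2, B3
Step 2: combine B1, (B2*B3), B4 in parallel
Step 3: reduce the feedback loop with forward (B1+(B2*B3)+B4) and return B5
The group at step 2 is a parallel group.

Answer: parallel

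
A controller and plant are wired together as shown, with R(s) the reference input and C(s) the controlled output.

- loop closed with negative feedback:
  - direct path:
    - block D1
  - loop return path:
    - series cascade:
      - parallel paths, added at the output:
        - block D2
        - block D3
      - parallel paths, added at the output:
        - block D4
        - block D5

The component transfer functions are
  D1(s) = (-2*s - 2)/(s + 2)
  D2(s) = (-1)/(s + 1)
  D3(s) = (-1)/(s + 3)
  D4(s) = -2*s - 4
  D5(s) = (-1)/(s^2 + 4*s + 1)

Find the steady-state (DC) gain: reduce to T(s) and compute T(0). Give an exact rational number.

Step 1: parallel reduction of D2, D3; result (-2*s - 4)/(s^2 + 4*s + 3)
Step 2: sum the parallel branches D4, D5; result (-2*s^3 - 12*s^2 - 18*s - 5)/(s^2 + 4*s + 1)
Step 3: series reduction of (D2+D3), (D4+D5); result (4*s^4 + 32*s^3 + 84*s^2 + 82*s + 20)/(s^4 + 8*s^3 + 20*s^2 + 16*s + 3)
Step 4: close the feedback loop around D1, ((D2+D3)*(D4+D5)); result (2*s^4 + 16*s^3 + 40*s^2 + 32*s + 6)/(7*s^4 + 55*s^3 + 141*s^2 + 135*s + 34)
Evaluating the step-4 result (the overall T(s)) at s = 0 gives T(0) = 6/34 = 3/17.

Hence the answer: 3/17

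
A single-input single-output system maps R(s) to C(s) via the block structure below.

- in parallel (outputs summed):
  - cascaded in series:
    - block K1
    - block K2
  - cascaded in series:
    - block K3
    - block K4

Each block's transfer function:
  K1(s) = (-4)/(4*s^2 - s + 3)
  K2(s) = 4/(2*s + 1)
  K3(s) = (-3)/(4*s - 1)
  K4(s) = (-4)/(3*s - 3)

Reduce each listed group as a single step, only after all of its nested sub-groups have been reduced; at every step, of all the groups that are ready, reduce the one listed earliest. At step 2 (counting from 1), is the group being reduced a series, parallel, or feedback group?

Reducing step by step:

Step 1: multiply K1, K2 (series)
Step 2: combine K3, K4 in series
Step 3: reduce the parallel group (K1*K2), (K3*K4)
Step 2 collapses a series group.

Answer: series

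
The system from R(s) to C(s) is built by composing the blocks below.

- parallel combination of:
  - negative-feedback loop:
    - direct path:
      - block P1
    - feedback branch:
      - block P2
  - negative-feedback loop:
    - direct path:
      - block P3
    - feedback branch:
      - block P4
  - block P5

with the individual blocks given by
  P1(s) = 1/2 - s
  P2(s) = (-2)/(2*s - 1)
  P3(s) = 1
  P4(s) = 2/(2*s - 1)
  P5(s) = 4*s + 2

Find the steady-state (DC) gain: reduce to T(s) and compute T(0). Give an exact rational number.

Answer: 5/4

Working:
Step 1 - collapse the loop (P1 forward, P2 return) gives 1/4 - s/2
Step 2 - collapse the loop (P3 forward, P4 return) gives (2*s - 1)/(2*s + 1)
Step 3 - combine [P1/(1+P1*P2)], [P3/(1+P3*P4)], P5 in parallel gives (28*s^2 + 40*s + 5)/(8*s + 4)
DC gain: substitute s = 0 into T(s) from step 3: T(0) = 5/4.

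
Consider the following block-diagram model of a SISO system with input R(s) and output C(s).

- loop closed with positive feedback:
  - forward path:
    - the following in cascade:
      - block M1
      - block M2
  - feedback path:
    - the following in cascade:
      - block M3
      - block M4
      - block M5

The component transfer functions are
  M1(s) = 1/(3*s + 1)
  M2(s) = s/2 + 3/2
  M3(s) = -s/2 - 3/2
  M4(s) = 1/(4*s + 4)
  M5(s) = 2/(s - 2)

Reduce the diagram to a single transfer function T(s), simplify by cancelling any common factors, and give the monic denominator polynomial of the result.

Step 1 - cascade M1, M2; result (s + 3)/(6*s + 2)
Step 2 - multiply M3, M4, M5 (series); result (-s - 3)/(4*s^2 - 4*s - 8)
Step 3 - reduce the feedback loop with forward (M1*M2) and return (M3*M4*M5); result (4*s^3 + 8*s^2 - 20*s - 24)/(24*s^3 - 15*s^2 - 50*s - 7)
That last expression is T(s), already simplified. Scaling its denominator by 1/24 (the reciprocal of the leading coefficient) yields the monic denominator.

Hence the answer: s^3 - 5*s^2/8 - 25*s/12 - 7/24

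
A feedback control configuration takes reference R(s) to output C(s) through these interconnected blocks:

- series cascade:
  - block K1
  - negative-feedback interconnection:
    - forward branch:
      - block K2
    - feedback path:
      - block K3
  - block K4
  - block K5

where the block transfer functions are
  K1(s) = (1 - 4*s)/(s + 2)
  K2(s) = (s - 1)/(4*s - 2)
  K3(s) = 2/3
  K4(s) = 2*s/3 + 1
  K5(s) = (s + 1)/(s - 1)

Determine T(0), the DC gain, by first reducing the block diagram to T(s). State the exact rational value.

Reducing step by step:

Step 1 - feedback reduction of K2, K3 gives (3*s - 3)/(14*s - 8)
Step 2 - series reduction of K1, [K2/(1+K2*K3)], K4, K5 gives (-8*s^3 - 18*s^2 - 7*s + 3)/(14*s^2 + 20*s - 16)
That last expression is T(s); at s = 0 only the constant terms survive, so T(0) = 3/(-16) = -3/16.

Answer: -3/16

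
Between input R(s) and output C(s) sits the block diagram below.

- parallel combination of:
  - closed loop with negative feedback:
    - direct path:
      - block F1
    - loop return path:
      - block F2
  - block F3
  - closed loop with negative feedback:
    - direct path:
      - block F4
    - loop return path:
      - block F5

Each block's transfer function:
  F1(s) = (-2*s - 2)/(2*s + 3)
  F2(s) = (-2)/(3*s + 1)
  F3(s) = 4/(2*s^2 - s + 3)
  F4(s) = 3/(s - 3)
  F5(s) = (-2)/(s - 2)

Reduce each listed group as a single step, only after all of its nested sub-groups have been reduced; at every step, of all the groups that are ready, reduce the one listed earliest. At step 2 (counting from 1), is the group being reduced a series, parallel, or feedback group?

Step 1 - reduce the feedback loop with forward F1 and return F2
Step 2 - reduce the feedback loop with forward F4 and return F5
Step 3 - parallel reduction of [F1/(1+F1*F2)], F3, [F4/(1+F4*F5)]
Step 2: feedback.

Hence the answer: feedback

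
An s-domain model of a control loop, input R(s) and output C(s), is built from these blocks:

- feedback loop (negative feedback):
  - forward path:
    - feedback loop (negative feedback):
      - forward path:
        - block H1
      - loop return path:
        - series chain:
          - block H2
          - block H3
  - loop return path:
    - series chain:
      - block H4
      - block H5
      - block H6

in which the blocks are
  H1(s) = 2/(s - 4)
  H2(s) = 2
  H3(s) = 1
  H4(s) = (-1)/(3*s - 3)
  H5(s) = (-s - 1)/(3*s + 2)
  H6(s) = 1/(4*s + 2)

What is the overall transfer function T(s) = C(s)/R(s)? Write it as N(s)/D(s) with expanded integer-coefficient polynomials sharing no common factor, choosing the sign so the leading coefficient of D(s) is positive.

Step 1: series reduction of H2, H3 = 2
Step 2: collapse the loop (H1 forward, (H2*H3) return) = 2/s
Step 3: reduce the series chain H4, H5, H6 = (s + 1)/(36*s^3 + 6*s^2 - 30*s - 12)
Step 4: feedback reduction of [H1/(1+H1*(H2*H3))], (H4*H5*H6), giving the overall T(s)

Hence the answer: (36*s^3 + 6*s^2 - 30*s - 12)/(18*s^4 + 3*s^3 - 15*s^2 - 5*s + 1)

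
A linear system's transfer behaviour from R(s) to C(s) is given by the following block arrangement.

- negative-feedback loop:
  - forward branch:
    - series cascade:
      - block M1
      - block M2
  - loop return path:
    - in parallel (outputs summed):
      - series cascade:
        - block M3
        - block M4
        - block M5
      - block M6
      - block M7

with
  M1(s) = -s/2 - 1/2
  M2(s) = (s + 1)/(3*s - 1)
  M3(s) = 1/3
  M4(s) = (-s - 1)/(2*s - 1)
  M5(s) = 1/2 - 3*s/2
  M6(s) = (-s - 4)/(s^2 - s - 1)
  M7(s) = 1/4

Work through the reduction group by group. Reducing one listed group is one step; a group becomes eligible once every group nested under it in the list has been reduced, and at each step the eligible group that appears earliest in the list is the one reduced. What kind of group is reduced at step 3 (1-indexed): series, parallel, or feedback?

[1] reduce the series chain M1, M2
[2] cascade M3, M4, M5
[3] sum the parallel branches (M3*M4*M5), M6, M7
[4] close the feedback loop around (M1*M2), ((M3*M4*M5)+M6+M7)
Step 3: parallel.

Therefore the answer is parallel.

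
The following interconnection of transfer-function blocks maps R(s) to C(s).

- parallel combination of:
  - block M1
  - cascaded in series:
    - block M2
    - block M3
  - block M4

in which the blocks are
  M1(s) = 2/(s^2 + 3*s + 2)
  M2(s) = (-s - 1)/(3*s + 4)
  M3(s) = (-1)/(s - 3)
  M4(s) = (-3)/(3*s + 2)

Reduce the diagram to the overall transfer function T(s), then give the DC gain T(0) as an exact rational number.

Reducing step by step:

(1) cascade M2, M3 gives (s + 1)/(3*s^2 - 5*s - 12)
(2) add M1, (M2*M3), M4 (parallel) gives (-6*s^4 + 20*s^3 + 68*s^2 + 62*s + 28)/(9*s^5 + 18*s^4 - 55*s^3 - 180*s^2 - 164*s - 48)
Evaluating the step-2 result (the overall T(s)) at s = 0 gives T(0) = 28/(-48) = -7/12.

Answer: -7/12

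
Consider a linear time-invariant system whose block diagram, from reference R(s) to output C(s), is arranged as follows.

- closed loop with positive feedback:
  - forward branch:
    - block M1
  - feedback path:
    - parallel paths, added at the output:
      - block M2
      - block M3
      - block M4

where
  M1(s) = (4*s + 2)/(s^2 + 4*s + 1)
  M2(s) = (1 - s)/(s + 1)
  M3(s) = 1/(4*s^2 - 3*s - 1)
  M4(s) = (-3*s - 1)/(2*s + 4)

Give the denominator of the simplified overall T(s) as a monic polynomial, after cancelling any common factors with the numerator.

Reducing step by step:

Step 1: reduce the parallel group M2, M3, M4: (-20*s^4 - 9*s^3 + 37*s^2 + 3*s + 1)/(8*s^4 + 18*s^3 - 4*s^2 - 18*s - 4)
Step 2: close the feedback loop around M1, (M2+M3+M4): (16*s^5 + 44*s^4 + 10*s^3 - 40*s^2 - 26*s - 4)/(4*s^6 + 65*s^5 + 76*s^4 - 73*s^3 - 83*s^2 - 22*s - 3)
No further cancellation is possible in the step-2 result, so that is T(s). Its denominator becomes monic after dividing by the leading coefficient 4.

Answer: s^6 + 65*s^5/4 + 19*s^4 - 73*s^3/4 - 83*s^2/4 - 11*s/2 - 3/4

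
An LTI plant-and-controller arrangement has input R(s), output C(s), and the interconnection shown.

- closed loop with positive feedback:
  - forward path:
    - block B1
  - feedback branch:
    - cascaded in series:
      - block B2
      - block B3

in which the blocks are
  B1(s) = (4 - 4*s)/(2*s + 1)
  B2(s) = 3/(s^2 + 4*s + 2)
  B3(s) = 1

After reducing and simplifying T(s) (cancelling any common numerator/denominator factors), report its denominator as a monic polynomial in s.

1. cascade B2, B3 -> 3/(s^2 + 4*s + 2)
2. reduce the feedback loop with forward B1 and return (B2*B3) -> (-4*s^3 - 12*s^2 + 8*s + 8)/(2*s^3 + 9*s^2 + 20*s - 10)
No further cancellation is possible in the step-2 result, so that is T(s). Its denominator becomes monic after dividing by the leading coefficient 2.

Final answer: s^3 + 9*s^2/2 + 10*s - 5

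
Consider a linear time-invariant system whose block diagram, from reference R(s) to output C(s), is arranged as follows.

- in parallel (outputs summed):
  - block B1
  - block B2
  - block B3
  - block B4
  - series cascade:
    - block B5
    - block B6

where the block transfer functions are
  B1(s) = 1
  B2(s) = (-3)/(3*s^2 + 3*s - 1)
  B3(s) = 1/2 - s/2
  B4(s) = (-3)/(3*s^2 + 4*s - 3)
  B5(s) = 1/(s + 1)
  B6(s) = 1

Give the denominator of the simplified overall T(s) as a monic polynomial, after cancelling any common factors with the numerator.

1. multiply B5, B6 (series), giving 1/(s + 1)
2. reduce the parallel group B1, B2, B3, B4, (B5*B6), giving (-9*s^6 - 3*s^5 + 87*s^4 + 82*s^3 - 107*s^2 - 77*s + 39)/(18*s^5 + 60*s^4 + 42*s^3 - 26*s^2 - 20*s + 6)
Step 2 gives the fully reduced T(s), with no common factor left to cancel. The denominator's leading coefficient is 18, so divide each of its coefficients by 18 to get the monic form.

Answer: s^5 + 10*s^4/3 + 7*s^3/3 - 13*s^2/9 - 10*s/9 + 1/3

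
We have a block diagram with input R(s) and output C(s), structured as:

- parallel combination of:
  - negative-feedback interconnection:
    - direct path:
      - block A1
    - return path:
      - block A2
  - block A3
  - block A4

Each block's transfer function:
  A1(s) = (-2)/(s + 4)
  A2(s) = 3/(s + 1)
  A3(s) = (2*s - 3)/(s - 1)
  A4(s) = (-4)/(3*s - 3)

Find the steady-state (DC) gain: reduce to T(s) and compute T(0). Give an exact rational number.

Reducing step by step:

Step 1: close the feedback loop around A1, A2, giving (-2*s - 2)/(s^2 + 5*s - 2)
Step 2: parallel reduction of [A1/(1+A1*A2)], A3, A4, giving (6*s^3 + 11*s^2 - 77*s + 32)/(3*s^3 + 12*s^2 - 21*s + 6)
DC gain: substitute s = 0 into T(s) from step 2: T(0) = 32/6 = 16/3.

Answer: 16/3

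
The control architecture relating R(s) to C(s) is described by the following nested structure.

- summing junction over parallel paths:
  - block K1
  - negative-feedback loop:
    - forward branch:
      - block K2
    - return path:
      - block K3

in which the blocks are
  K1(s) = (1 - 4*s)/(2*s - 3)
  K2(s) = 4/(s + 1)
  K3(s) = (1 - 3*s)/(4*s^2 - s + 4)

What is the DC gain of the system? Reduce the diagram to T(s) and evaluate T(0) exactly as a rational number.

Answer: 5/3

Working:
(1) feedback reduction of K2, K3: (16*s^2 - 4*s + 16)/(4*s^3 + 3*s^2 - 9*s + 8)
(2) reduce the parallel group K1, [K2/(1+K2*K3)]: (-16*s^4 + 24*s^3 - 17*s^2 + 3*s - 40)/(8*s^4 - 6*s^3 - 27*s^2 + 43*s - 24)
Step 2 gives the overall T(s). Then T(0) = -40/(-24) = 5/3.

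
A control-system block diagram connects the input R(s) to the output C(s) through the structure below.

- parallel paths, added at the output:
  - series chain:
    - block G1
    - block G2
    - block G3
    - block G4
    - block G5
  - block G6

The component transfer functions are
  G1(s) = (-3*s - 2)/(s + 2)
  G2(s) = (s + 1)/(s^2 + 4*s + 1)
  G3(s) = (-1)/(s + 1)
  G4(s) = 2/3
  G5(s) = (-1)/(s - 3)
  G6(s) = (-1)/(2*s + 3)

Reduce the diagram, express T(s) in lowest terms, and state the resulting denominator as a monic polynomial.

Answer: s^5 + 9*s^4/2 - 9*s^3/2 - 77*s^2/2 - 87*s/2 - 9

Working:
Step 1: series reduction of G1, G2, G3, G4, G5 = (-6*s - 4)/(3*s^4 + 9*s^3 - 27*s^2 - 75*s - 18)
Step 2: parallel reduction of (G1*G2*G3*G4*G5), G6 = (-3*s^4 - 9*s^3 + 15*s^2 + 49*s + 6)/(6*s^5 + 27*s^4 - 27*s^3 - 231*s^2 - 261*s - 54)
The result of step 2 is T(s) in lowest terms. Its denominator has leading coefficient 6; dividing the denominator through by 6 makes it monic.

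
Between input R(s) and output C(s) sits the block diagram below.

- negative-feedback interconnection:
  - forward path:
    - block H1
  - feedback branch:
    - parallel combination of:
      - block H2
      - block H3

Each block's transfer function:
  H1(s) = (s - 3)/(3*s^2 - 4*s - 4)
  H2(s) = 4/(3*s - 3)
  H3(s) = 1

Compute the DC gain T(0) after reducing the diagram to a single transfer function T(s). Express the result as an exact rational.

Step 1 - add H2, H3 (parallel); result (3*s + 1)/(3*s - 3)
Step 2 - collapse the loop (H1 forward, (H2+H3) return); result (3*s^2 - 12*s + 9)/(9*s^3 - 18*s^2 - 8*s + 9)
Evaluating the step-2 result (the overall T(s)) at s = 0 gives T(0) = 9/9 = 1.

Hence the answer: 1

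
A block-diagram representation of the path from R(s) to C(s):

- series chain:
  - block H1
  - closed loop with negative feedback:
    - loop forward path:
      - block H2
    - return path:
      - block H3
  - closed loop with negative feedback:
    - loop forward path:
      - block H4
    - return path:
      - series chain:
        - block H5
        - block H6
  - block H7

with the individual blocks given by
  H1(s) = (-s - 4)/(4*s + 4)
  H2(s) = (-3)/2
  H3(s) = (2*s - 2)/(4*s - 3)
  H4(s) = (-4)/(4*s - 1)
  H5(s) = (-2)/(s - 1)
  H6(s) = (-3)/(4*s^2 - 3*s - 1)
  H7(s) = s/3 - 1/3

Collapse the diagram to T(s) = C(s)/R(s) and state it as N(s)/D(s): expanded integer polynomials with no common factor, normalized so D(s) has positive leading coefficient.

Reducing step by step:

Step 1 - collapse the loop (H2 forward, H3 return) gives (9 - 12*s)/(2*s)
Step 2 - series reduction of H5, H6 gives 6/(4*s^3 - 7*s^2 + 2*s + 1)
Step 3 - reduce the feedback loop with forward H4 and return (H5*H6) gives (-16*s^3 + 28*s^2 - 8*s - 4)/(16*s^4 - 32*s^3 + 15*s^2 + 2*s - 25)
Step 4 - series reduction of H1, [H2/(1+H2*H3)], [H4/(1+H4*(H5*H6))], H7 - this is the overall T(s), already in the required normalized form

Answer: (-16*s^6 - 8*s^5 + 155*s^4 - 245*s^3 + 125*s^2 + s - 12)/(32*s^6 - 32*s^5 - 34*s^4 + 34*s^3 - 46*s^2 - 50*s)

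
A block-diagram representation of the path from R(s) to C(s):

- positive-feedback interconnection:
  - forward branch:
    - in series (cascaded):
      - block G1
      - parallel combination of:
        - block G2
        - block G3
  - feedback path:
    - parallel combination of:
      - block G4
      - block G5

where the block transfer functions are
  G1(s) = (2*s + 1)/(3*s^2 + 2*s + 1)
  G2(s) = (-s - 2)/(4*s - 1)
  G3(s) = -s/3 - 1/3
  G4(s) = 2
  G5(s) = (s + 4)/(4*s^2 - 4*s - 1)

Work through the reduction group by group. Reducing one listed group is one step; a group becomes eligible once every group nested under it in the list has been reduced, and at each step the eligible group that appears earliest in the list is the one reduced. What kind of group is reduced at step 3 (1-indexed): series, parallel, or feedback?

Step 1: add G2, G3 (parallel)
Step 2: cascade G1, (G2+G3)
Step 3: combine G4, G5 in parallel
Step 4: close the feedback loop around (G1*(G2+G3)), (G4+G5)
Step 3: parallel.

Final answer: parallel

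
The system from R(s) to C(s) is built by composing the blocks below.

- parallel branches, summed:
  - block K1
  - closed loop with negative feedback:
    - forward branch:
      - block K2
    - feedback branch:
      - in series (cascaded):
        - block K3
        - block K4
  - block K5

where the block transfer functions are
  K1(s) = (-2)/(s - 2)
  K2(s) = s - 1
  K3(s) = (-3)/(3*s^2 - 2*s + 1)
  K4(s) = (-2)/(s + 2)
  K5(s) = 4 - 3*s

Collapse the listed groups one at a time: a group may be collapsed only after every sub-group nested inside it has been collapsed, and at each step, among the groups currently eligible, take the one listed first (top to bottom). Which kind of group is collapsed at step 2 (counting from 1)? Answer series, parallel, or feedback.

[1] multiply K3, K4 (series)
[2] apply the feedback formula to K2, (K3*K4)
[3] combine K1, [K2/(1+K2*(K3*K4))], K5 in parallel
Step 2: feedback.

Hence the answer: feedback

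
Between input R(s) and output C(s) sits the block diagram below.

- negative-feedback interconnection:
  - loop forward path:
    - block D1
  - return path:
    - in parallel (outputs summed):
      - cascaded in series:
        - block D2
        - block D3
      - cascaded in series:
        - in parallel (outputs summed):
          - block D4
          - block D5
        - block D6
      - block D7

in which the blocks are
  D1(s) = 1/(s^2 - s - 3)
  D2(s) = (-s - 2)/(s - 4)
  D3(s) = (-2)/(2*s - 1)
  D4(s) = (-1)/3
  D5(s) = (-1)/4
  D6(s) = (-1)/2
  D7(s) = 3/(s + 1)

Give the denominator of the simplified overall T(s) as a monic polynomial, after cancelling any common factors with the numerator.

Step 1. reduce the series chain D2, D3, giving (2*s + 4)/(2*s^2 - 9*s + 4)
Step 2. sum the parallel branches D4, D5, giving (-7)/12
Step 3. multiply (D4+D5), D6 (series), giving 7/24
Step 4. parallel reduction of (D2*D3), ((D4+D5)*D6), D7, giving (14*s^3 + 143*s^2 - 539*s + 412)/(48*s^3 - 168*s^2 - 120*s + 96)
Step 5. reduce the feedback loop with forward D1 and return ((D2*D3)+((D4+D5)*D6)+D7), giving (48*s^3 - 168*s^2 - 120*s + 96)/(48*s^5 - 216*s^4 - 82*s^3 + 863*s^2 - 275*s + 124)
T(s) is the step-5 result (common factors already cancelled). Leading coefficient of the denominator: 48. Divide through by 48 for the monic polynomial.

Hence the answer: s^5 - 9*s^4/2 - 41*s^3/24 + 863*s^2/48 - 275*s/48 + 31/12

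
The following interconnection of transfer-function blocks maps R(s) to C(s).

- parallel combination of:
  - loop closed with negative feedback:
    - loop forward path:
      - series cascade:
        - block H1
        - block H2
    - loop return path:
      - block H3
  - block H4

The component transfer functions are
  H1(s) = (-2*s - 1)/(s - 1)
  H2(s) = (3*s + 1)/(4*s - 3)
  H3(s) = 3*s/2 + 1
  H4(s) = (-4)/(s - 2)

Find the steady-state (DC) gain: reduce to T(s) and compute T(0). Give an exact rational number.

Step 1 - series reduction of H1, H2 -> (-6*s^2 - 5*s - 1)/(4*s^2 - 7*s + 3)
Step 2 - close the feedback loop around (H1*H2), H3 -> (12*s^2 + 10*s + 2)/(18*s^3 + 19*s^2 + 27*s - 4)
Step 3 - add [(H1*H2)/(1+(H1*H2)*H3)], H4 (parallel) -> (-60*s^3 - 90*s^2 - 126*s + 12)/(18*s^4 - 17*s^3 - 11*s^2 - 58*s + 8)
Evaluating the step-3 result (the overall T(s)) at s = 0 gives T(0) = 12/8 = 3/2.

Final answer: 3/2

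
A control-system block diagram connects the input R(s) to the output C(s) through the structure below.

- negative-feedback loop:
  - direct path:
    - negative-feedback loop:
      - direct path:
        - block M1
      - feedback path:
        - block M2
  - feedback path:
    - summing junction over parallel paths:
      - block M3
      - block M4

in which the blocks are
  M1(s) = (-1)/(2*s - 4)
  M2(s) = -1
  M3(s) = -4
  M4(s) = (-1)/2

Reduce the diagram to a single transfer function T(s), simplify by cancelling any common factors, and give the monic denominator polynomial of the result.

Reducing step by step:

Step 1 - close the feedback loop around M1, M2: (-1)/(2*s - 3)
Step 2 - sum the parallel branches M3, M4: (-9)/2
Step 3 - close the feedback loop around [M1/(1+M1*M2)], (M3+M4): (-2)/(4*s + 3)
The result of step 3 is T(s) in lowest terms. Its denominator has leading coefficient 4; dividing the denominator through by 4 makes it monic.

Answer: s + 3/4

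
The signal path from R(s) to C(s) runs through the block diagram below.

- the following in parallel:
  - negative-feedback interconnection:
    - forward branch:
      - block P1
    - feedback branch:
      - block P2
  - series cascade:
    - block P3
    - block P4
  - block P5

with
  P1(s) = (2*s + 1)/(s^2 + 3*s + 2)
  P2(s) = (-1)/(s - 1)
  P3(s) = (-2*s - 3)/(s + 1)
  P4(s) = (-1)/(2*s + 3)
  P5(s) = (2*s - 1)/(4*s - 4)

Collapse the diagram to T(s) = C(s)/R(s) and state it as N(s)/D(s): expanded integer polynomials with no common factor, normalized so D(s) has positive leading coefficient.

Step 1. reduce the feedback loop with forward P1 and return P2 gives (2*s^2 - s - 1)/(s^3 + 2*s^2 - 3*s - 3)
Step 2. combine P3, P4 in series gives 1/(s + 1)
Step 3. sum the parallel branches [P1/(1+P1*P2)], (P3*P4), P5 - this is the overall T(s), already in the required normalized form

Final answer: (2*s^5 + 17*s^4 - 5*s^3 - 43*s^2 + 4*s + 19)/(4*s^5 + 8*s^4 - 16*s^3 - 20*s^2 + 12*s + 12)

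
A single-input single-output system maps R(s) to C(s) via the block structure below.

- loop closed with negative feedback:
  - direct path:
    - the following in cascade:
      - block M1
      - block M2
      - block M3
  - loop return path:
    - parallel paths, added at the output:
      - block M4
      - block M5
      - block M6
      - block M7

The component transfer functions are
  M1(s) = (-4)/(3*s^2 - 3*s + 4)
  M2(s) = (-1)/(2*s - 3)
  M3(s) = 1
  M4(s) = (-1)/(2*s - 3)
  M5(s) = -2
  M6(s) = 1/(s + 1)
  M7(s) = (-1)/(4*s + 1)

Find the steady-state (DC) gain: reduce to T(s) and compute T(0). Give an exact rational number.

Answer: -3/14

Working:
Step 1. cascade M1, M2, M3, giving 4/(6*s^3 - 15*s^2 + 17*s - 12)
Step 2. combine M4, M5, M6, M7 in parallel, giving (-16*s^3 + 6*s^2 + 12*s + 5)/(8*s^3 - 2*s^2 - 13*s - 3)
Step 3. close the feedback loop around (M1*M2*M3), (M4+M5+M6+M7), giving (32*s^3 - 8*s^2 - 52*s - 12)/(48*s^6 - 132*s^5 + 88*s^4 - 17*s^3 - 128*s^2 + 153*s + 56)
The step-3 result is T(s). Setting s = 0: T(0) = -12/56 = -3/14.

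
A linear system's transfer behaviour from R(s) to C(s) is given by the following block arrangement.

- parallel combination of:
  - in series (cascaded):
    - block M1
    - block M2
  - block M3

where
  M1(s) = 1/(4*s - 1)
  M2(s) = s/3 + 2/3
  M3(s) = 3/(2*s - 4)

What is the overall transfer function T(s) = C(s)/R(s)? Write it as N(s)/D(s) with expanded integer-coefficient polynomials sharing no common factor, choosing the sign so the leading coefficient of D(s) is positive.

Step 1: reduce the series chain M1, M2 -> (s + 2)/(12*s - 3)
Step 2: parallel reduction of (M1*M2), M3, giving the overall T(s)

Final answer: (2*s^2 + 36*s - 17)/(24*s^2 - 54*s + 12)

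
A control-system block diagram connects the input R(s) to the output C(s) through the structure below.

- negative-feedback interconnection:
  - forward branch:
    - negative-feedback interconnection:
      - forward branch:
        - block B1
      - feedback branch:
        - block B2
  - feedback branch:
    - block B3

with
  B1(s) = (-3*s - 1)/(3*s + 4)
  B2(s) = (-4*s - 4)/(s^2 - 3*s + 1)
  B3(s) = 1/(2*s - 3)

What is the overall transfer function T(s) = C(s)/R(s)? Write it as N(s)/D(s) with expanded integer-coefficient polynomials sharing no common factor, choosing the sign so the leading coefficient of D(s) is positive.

The answer is (-6*s^4 + 25*s^3 - 24*s^2 - 2*s + 3)/(6*s^4 + 2*s^3 + s^2 - 5*s - 25).

Reasoning:
1. reduce the feedback loop with forward B1 and return B2 gives (-3*s^3 + 8*s^2 - 1)/(3*s^3 + 7*s^2 + 7*s + 8)
2. feedback reduction of [B1/(1+B1*B2)], B3, giving the overall T(s)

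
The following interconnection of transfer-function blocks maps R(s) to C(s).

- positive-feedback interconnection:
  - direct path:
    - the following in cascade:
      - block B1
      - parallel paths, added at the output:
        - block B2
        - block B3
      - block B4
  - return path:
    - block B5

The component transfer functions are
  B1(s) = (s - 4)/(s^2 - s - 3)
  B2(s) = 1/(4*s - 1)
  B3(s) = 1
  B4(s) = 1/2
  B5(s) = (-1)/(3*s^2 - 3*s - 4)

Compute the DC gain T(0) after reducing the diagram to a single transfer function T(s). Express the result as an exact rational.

Reducing step by step:

Step 1. parallel reduction of B2, B3 gives (4*s)/(4*s - 1)
Step 2. cascade B1, (B2+B3), B4 gives (2*s^2 - 8*s)/(4*s^3 - 5*s^2 - 11*s + 3)
Step 3. reduce the feedback loop with forward (B1*(B2+B3)*B4) and return B5 gives (6*s^4 - 30*s^3 + 16*s^2 + 32*s)/(12*s^5 - 27*s^4 - 34*s^3 + 64*s^2 + 27*s - 12)
The step-3 result is T(s). Setting s = 0: T(0) = 0/(-12) = 0.

Answer: 0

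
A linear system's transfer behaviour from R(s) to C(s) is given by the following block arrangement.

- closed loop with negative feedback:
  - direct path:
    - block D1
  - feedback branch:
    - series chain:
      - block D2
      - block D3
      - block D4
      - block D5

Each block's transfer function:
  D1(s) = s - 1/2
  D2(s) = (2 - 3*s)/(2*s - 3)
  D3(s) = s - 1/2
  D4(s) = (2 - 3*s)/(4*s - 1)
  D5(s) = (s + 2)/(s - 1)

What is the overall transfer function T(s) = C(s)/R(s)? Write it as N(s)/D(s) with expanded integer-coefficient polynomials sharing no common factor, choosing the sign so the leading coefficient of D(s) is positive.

First reduce the diagram to T(s).

Step 1: cascade D2, D3, D4, D5 = (18*s^4 + 3*s^3 - 46*s^2 + 36*s - 8)/(16*s^3 - 44*s^2 + 34*s - 6)
Step 2: feedback reduction of D1, (D2*D3*D4*D5); the result is T(s) itself (integer coefficients, no common factor, positive leading denominator coefficient)

Answer: (32*s^4 - 104*s^3 + 112*s^2 - 46*s + 6)/(36*s^5 - 12*s^4 - 63*s^3 + 30*s^2 + 16*s - 4)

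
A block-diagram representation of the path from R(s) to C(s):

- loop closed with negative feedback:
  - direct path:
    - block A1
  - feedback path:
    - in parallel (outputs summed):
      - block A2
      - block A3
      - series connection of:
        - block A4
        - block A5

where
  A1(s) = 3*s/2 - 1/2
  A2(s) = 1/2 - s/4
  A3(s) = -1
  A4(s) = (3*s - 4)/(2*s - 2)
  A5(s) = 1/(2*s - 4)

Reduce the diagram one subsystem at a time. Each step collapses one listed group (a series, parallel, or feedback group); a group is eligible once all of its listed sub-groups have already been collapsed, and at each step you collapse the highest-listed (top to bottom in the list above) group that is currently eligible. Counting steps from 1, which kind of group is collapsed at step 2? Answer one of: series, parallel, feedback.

Reducing step by step:

1. combine A4, A5 in series
2. reduce the parallel group A2, A3, (A4*A5)
3. feedback reduction of A1, (A2+A3+(A4*A5))
Step 2 collapses a parallel group.

Answer: parallel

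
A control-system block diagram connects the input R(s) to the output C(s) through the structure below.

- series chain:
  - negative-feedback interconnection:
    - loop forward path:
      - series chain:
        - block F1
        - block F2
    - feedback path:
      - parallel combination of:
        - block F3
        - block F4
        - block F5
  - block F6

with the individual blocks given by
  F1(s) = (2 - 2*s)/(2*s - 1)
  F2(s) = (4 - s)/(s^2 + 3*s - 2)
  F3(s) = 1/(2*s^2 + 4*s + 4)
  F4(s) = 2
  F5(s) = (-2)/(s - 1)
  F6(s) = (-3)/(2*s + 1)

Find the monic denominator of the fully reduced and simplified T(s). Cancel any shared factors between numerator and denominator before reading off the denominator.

Step 1: reduce the series chain F1, F2, giving (2*s^2 - 10*s + 8)/(2*s^3 + 5*s^2 - 7*s + 2)
Step 2: reduce the parallel group F3, F4, F5, giving (4*s^3 - 7*s - 17)/(2*s^3 + 2*s^2 - 4)
Step 3: feedback reduction of (F1*F2), (F3+F4+F5), giving (2*s^4 - 6*s^3 - 8*s^2 - 4*s + 16)/(2*s^5 + 13*s^4 - 9*s^3 - 9*s^2 + s + 72)
Step 4: series reduction of [(F1*F2)/(1+(F1*F2)*(F3+F4+F5))], F6, giving (-6*s^4 + 18*s^3 + 24*s^2 + 12*s - 48)/(4*s^6 + 28*s^5 - 5*s^4 - 27*s^3 - 7*s^2 + 145*s + 72)
T(s) is the step-4 result (common factors already cancelled). Leading coefficient of the denominator: 4. Divide through by 4 for the monic polynomial.

Hence the answer: s^6 + 7*s^5 - 5*s^4/4 - 27*s^3/4 - 7*s^2/4 + 145*s/4 + 18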